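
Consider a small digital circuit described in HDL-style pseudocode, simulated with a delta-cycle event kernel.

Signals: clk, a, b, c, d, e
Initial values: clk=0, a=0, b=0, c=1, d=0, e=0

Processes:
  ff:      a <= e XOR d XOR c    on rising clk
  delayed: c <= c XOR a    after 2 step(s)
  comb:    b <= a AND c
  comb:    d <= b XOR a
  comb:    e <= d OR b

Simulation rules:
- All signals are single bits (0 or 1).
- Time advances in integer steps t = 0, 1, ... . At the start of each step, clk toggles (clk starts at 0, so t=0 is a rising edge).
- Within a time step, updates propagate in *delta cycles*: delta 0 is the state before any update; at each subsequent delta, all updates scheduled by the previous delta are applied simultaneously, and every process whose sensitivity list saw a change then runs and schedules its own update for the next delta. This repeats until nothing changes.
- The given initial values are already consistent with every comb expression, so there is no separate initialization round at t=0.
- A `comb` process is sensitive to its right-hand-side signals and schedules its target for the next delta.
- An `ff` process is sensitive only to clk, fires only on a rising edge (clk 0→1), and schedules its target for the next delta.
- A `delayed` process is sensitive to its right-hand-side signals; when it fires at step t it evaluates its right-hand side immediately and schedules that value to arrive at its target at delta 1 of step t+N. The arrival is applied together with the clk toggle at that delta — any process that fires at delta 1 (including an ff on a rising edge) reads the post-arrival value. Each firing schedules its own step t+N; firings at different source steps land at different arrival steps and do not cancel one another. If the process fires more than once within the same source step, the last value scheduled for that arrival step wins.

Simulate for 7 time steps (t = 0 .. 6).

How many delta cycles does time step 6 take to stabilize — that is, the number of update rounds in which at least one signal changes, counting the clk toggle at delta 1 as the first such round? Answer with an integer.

4

t=0 Δ0: c=1 b=0 e=0 clk=0 d=0 a=0
  Δ1: clk:0→1
  Δ2: a:0→1
  Δ3: b:0→1, d:0→1
  Δ4: e:0→1, d:1→0
  (4Δ to stable)
t=1 Δ0: c=1 b=1 e=1 clk=1 d=0 a=1
  Δ1: clk:1→0
  (1Δ to stable)
t=2 Δ0: c=1 b=1 e=1 clk=0 d=0 a=1
  Δ1: c:1→0, clk:0→1
  Δ2: b:1→0
  Δ3: e:1→0, d:0→1
  Δ4: e:0→1
  (4Δ to stable)
t=3 Δ0: c=0 b=0 e=1 clk=1 d=1 a=1
  Δ1: clk:1→0
  (1Δ to stable)
t=4 Δ0: c=0 b=0 e=1 clk=0 d=1 a=1
  Δ1: c:0→1, clk:0→1
  Δ2: b:0→1
  Δ3: d:1→0
  (3Δ to stable)
t=5 Δ0: c=1 b=1 e=1 clk=1 d=0 a=1
  Δ1: clk:1→0
  (1Δ to stable)
t=6 Δ0: c=1 b=1 e=1 clk=0 d=0 a=1
  Δ1: c:1→0, clk:0→1
  Δ2: b:1→0
  Δ3: e:1→0, d:0→1
  Δ4: e:0→1
  (4Δ to stable)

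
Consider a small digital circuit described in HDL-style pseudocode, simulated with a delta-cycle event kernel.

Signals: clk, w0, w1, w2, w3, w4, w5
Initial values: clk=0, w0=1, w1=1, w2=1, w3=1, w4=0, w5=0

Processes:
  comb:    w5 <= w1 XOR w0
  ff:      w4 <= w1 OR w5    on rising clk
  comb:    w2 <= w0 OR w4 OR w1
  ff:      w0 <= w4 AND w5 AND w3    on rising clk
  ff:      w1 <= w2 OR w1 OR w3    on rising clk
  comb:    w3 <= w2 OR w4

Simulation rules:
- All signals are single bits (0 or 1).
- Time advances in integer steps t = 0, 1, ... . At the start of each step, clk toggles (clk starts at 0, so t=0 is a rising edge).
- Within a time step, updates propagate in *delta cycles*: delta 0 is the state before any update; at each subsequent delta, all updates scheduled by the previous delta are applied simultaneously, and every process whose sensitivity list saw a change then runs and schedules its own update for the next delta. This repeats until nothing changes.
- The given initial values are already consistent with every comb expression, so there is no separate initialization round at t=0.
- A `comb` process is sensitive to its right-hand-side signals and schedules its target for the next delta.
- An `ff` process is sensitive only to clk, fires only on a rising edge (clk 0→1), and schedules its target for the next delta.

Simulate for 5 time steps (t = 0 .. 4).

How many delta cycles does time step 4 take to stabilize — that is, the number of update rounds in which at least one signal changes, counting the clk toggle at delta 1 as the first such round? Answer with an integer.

3

[bits: w1,w5,w4,w0,w2,clk,w3]
t=0: Δ0=1001101 Δ1=1001111 Δ2=1010111 Δ3=1110111 | 3Δ
t=1: Δ0=1110111 Δ1=1110101 | 1Δ
t=2: Δ0=1110101 Δ1=1110111 Δ2=1111111 Δ3=1011111 | 3Δ
t=3: Δ0=1011111 Δ1=1011101 | 1Δ
t=4: Δ0=1011101 Δ1=1011111 Δ2=1010111 Δ3=1110111 | 3Δ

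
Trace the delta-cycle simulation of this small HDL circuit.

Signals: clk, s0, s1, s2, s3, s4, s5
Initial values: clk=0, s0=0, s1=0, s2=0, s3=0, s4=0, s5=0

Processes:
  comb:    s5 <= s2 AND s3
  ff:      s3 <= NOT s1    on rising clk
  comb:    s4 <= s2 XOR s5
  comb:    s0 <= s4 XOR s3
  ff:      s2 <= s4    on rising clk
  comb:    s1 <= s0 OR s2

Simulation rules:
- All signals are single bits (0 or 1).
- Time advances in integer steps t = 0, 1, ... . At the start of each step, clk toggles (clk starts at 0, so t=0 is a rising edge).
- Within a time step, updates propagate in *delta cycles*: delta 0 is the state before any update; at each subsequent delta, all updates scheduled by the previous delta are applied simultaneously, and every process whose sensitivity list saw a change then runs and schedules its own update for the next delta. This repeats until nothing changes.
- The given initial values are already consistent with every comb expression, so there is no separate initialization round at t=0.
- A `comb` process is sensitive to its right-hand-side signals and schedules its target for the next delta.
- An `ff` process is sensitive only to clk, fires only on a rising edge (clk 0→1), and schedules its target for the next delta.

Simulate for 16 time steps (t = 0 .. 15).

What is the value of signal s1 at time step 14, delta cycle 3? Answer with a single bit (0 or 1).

1

t=0 Δ0: s2=0 s0=0 clk=0 s3=0 s5=0 s1=0 s4=0
  Δ1: clk:0→1
  Δ2: s3:0→1
  Δ3: s0:0→1
  Δ4: s1:0→1
  (4Δ to stable)
t=1 Δ0: s2=0 s0=1 clk=1 s3=1 s5=0 s1=1 s4=0
  Δ1: clk:1→0
  (1Δ to stable)
t=2 Δ0: s2=0 s0=1 clk=0 s3=1 s5=0 s1=1 s4=0
  Δ1: clk:0→1
  Δ2: s3:1→0
  Δ3: s0:1→0
  Δ4: s1:1→0
  (4Δ to stable)
t=3 Δ0: s2=0 s0=0 clk=1 s3=0 s5=0 s1=0 s4=0
  Δ1: clk:1→0
  (1Δ to stable)
t=4 Δ0: s2=0 s0=0 clk=0 s3=0 s5=0 s1=0 s4=0
  Δ1: clk:0→1
  Δ2: s3:0→1
  Δ3: s0:0→1
  Δ4: s1:0→1
  (4Δ to stable)
t=5 Δ0: s2=0 s0=1 clk=1 s3=1 s5=0 s1=1 s4=0
  Δ1: clk:1→0
  (1Δ to stable)
t=6 Δ0: s2=0 s0=1 clk=0 s3=1 s5=0 s1=1 s4=0
  Δ1: clk:0→1
  Δ2: s3:1→0
  Δ3: s0:1→0
  Δ4: s1:1→0
  (4Δ to stable)
t=7 Δ0: s2=0 s0=0 clk=1 s3=0 s5=0 s1=0 s4=0
  Δ1: clk:1→0
  (1Δ to stable)
t=8 Δ0: s2=0 s0=0 clk=0 s3=0 s5=0 s1=0 s4=0
  Δ1: clk:0→1
  Δ2: s3:0→1
  Δ3: s0:0→1
  Δ4: s1:0→1
  (4Δ to stable)
t=9 Δ0: s2=0 s0=1 clk=1 s3=1 s5=0 s1=1 s4=0
  Δ1: clk:1→0
  (1Δ to stable)
t=10 Δ0: s2=0 s0=1 clk=0 s3=1 s5=0 s1=1 s4=0
  Δ1: clk:0→1
  Δ2: s3:1→0
  Δ3: s0:1→0
  Δ4: s1:1→0
  (4Δ to stable)
t=11 Δ0: s2=0 s0=0 clk=1 s3=0 s5=0 s1=0 s4=0
  Δ1: clk:1→0
  (1Δ to stable)
t=12 Δ0: s2=0 s0=0 clk=0 s3=0 s5=0 s1=0 s4=0
  Δ1: clk:0→1
  Δ2: s3:0→1
  Δ3: s0:0→1
  Δ4: s1:0→1
  (4Δ to stable)
t=13 Δ0: s2=0 s0=1 clk=1 s3=1 s5=0 s1=1 s4=0
  Δ1: clk:1→0
  (1Δ to stable)
t=14 Δ0: s2=0 s0=1 clk=0 s3=1 s5=0 s1=1 s4=0
  Δ1: clk:0→1
  Δ2: s3:1→0
  Δ3: s0:1→0
  Δ4: s1:1→0
  (4Δ to stable)
t=15 Δ0: s2=0 s0=0 clk=1 s3=0 s5=0 s1=0 s4=0
  Δ1: clk:1→0
  (1Δ to stable)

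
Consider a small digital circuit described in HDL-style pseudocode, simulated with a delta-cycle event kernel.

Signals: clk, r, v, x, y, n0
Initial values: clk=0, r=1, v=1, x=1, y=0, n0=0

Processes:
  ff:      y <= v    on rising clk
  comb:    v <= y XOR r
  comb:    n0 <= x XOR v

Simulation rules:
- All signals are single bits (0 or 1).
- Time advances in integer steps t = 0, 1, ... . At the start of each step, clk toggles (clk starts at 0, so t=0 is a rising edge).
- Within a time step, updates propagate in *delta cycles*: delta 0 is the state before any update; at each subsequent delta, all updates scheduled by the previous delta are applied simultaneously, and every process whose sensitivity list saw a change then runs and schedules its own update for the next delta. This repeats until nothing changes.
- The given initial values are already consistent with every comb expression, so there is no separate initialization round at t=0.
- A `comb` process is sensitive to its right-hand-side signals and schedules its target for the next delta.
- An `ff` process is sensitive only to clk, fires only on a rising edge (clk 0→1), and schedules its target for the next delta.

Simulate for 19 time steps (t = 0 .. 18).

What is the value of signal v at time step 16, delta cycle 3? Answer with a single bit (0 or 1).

t=0 Δ0: n0=0 y=0 clk=0 r=1 v=1 x=1
  Δ1: clk:0→1
  Δ2: y:0→1
  Δ3: v:1→0
  Δ4: n0:0→1
  (4Δ to stable)
t=1 Δ0: n0=1 y=1 clk=1 r=1 v=0 x=1
  Δ1: clk:1→0
  (1Δ to stable)
t=2 Δ0: n0=1 y=1 clk=0 r=1 v=0 x=1
  Δ1: clk:0→1
  Δ2: y:1→0
  Δ3: v:0→1
  Δ4: n0:1→0
  (4Δ to stable)
t=3 Δ0: n0=0 y=0 clk=1 r=1 v=1 x=1
  Δ1: clk:1→0
  (1Δ to stable)
t=4 Δ0: n0=0 y=0 clk=0 r=1 v=1 x=1
  Δ1: clk:0→1
  Δ2: y:0→1
  Δ3: v:1→0
  Δ4: n0:0→1
  (4Δ to stable)
t=5 Δ0: n0=1 y=1 clk=1 r=1 v=0 x=1
  Δ1: clk:1→0
  (1Δ to stable)
t=6 Δ0: n0=1 y=1 clk=0 r=1 v=0 x=1
  Δ1: clk:0→1
  Δ2: y:1→0
  Δ3: v:0→1
  Δ4: n0:1→0
  (4Δ to stable)
t=7 Δ0: n0=0 y=0 clk=1 r=1 v=1 x=1
  Δ1: clk:1→0
  (1Δ to stable)
t=8 Δ0: n0=0 y=0 clk=0 r=1 v=1 x=1
  Δ1: clk:0→1
  Δ2: y:0→1
  Δ3: v:1→0
  Δ4: n0:0→1
  (4Δ to stable)
t=9 Δ0: n0=1 y=1 clk=1 r=1 v=0 x=1
  Δ1: clk:1→0
  (1Δ to stable)
t=10 Δ0: n0=1 y=1 clk=0 r=1 v=0 x=1
  Δ1: clk:0→1
  Δ2: y:1→0
  Δ3: v:0→1
  Δ4: n0:1→0
  (4Δ to stable)
t=11 Δ0: n0=0 y=0 clk=1 r=1 v=1 x=1
  Δ1: clk:1→0
  (1Δ to stable)
t=12 Δ0: n0=0 y=0 clk=0 r=1 v=1 x=1
  Δ1: clk:0→1
  Δ2: y:0→1
  Δ3: v:1→0
  Δ4: n0:0→1
  (4Δ to stable)
t=13 Δ0: n0=1 y=1 clk=1 r=1 v=0 x=1
  Δ1: clk:1→0
  (1Δ to stable)
t=14 Δ0: n0=1 y=1 clk=0 r=1 v=0 x=1
  Δ1: clk:0→1
  Δ2: y:1→0
  Δ3: v:0→1
  Δ4: n0:1→0
  (4Δ to stable)
t=15 Δ0: n0=0 y=0 clk=1 r=1 v=1 x=1
  Δ1: clk:1→0
  (1Δ to stable)
t=16 Δ0: n0=0 y=0 clk=0 r=1 v=1 x=1
  Δ1: clk:0→1
  Δ2: y:0→1
  Δ3: v:1→0
  Δ4: n0:0→1
  (4Δ to stable)
t=17 Δ0: n0=1 y=1 clk=1 r=1 v=0 x=1
  Δ1: clk:1→0
  (1Δ to stable)
t=18 Δ0: n0=1 y=1 clk=0 r=1 v=0 x=1
  Δ1: clk:0→1
  Δ2: y:1→0
  Δ3: v:0→1
  Δ4: n0:1→0
  (4Δ to stable)

0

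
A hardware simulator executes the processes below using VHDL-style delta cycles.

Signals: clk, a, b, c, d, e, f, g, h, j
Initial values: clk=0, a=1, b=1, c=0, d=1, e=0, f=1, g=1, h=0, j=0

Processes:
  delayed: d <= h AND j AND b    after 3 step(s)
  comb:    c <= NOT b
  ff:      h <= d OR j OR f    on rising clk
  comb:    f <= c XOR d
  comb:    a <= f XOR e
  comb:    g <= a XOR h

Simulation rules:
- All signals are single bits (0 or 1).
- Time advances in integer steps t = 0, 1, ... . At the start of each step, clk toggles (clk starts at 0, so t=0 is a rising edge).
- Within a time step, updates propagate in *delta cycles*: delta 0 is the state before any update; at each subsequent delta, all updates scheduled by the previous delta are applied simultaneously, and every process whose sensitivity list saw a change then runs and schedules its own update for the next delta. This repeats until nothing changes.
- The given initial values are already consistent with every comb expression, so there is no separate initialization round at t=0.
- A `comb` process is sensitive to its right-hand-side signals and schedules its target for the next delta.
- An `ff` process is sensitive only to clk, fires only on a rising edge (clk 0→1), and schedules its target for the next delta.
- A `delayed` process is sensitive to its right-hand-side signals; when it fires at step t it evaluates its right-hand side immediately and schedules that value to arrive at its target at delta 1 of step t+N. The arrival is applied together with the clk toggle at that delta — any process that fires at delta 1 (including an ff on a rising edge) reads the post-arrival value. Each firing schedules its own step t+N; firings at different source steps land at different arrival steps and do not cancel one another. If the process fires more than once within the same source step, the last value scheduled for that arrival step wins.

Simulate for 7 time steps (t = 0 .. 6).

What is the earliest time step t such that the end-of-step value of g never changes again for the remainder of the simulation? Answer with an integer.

4

[bits: c,f,e,h,j,b,d,g,a,clk]
t=0: Δ0=0100011110 Δ1=0100011111 Δ2=0101011111 Δ3=0101011011 | 3Δ
t=1: Δ0=0101011011 Δ1=0101011010 | 1Δ
t=2: Δ0=0101011010 Δ1=0101011011 | 1Δ
t=3: Δ0=0101011011 Δ1=0101010010 Δ2=0001010010 Δ3=0001010000 Δ4=0001010100 | 4Δ
t=4: Δ0=0001010100 Δ1=0001010101 Δ2=0000010101 Δ3=0000010001 | 3Δ
t=5: Δ0=0000010001 Δ1=0000010000 | 1Δ
t=6: Δ0=0000010000 Δ1=0000010001 | 1Δ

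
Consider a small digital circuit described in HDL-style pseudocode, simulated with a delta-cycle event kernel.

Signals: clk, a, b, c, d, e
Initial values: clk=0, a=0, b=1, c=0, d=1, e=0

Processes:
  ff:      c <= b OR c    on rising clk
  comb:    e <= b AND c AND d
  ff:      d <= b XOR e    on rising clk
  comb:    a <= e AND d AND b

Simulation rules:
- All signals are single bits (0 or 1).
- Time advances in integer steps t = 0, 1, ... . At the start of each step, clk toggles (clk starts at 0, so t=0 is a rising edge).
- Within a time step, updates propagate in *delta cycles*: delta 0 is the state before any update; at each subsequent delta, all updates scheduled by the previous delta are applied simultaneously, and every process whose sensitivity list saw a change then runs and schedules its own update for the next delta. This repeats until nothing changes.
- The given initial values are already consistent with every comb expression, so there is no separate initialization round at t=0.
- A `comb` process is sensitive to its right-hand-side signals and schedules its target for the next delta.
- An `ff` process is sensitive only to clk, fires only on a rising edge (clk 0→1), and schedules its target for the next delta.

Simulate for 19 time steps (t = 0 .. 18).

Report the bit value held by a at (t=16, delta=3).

t=0 Δ0: e=0 c=0 a=0 b=1 clk=0 d=1
  Δ1: clk:0→1
  Δ2: c:0→1
  Δ3: e:0→1
  Δ4: a:0→1
  (4Δ to stable)
t=1 Δ0: e=1 c=1 a=1 b=1 clk=1 d=1
  Δ1: clk:1→0
  (1Δ to stable)
t=2 Δ0: e=1 c=1 a=1 b=1 clk=0 d=1
  Δ1: clk:0→1
  Δ2: d:1→0
  Δ3: e:1→0, a:1→0
  (3Δ to stable)
t=3 Δ0: e=0 c=1 a=0 b=1 clk=1 d=0
  Δ1: clk:1→0
  (1Δ to stable)
t=4 Δ0: e=0 c=1 a=0 b=1 clk=0 d=0
  Δ1: clk:0→1
  Δ2: d:0→1
  Δ3: e:0→1
  Δ4: a:0→1
  (4Δ to stable)
t=5 Δ0: e=1 c=1 a=1 b=1 clk=1 d=1
  Δ1: clk:1→0
  (1Δ to stable)
t=6 Δ0: e=1 c=1 a=1 b=1 clk=0 d=1
  Δ1: clk:0→1
  Δ2: d:1→0
  Δ3: e:1→0, a:1→0
  (3Δ to stable)
t=7 Δ0: e=0 c=1 a=0 b=1 clk=1 d=0
  Δ1: clk:1→0
  (1Δ to stable)
t=8 Δ0: e=0 c=1 a=0 b=1 clk=0 d=0
  Δ1: clk:0→1
  Δ2: d:0→1
  Δ3: e:0→1
  Δ4: a:0→1
  (4Δ to stable)
t=9 Δ0: e=1 c=1 a=1 b=1 clk=1 d=1
  Δ1: clk:1→0
  (1Δ to stable)
t=10 Δ0: e=1 c=1 a=1 b=1 clk=0 d=1
  Δ1: clk:0→1
  Δ2: d:1→0
  Δ3: e:1→0, a:1→0
  (3Δ to stable)
t=11 Δ0: e=0 c=1 a=0 b=1 clk=1 d=0
  Δ1: clk:1→0
  (1Δ to stable)
t=12 Δ0: e=0 c=1 a=0 b=1 clk=0 d=0
  Δ1: clk:0→1
  Δ2: d:0→1
  Δ3: e:0→1
  Δ4: a:0→1
  (4Δ to stable)
t=13 Δ0: e=1 c=1 a=1 b=1 clk=1 d=1
  Δ1: clk:1→0
  (1Δ to stable)
t=14 Δ0: e=1 c=1 a=1 b=1 clk=0 d=1
  Δ1: clk:0→1
  Δ2: d:1→0
  Δ3: e:1→0, a:1→0
  (3Δ to stable)
t=15 Δ0: e=0 c=1 a=0 b=1 clk=1 d=0
  Δ1: clk:1→0
  (1Δ to stable)
t=16 Δ0: e=0 c=1 a=0 b=1 clk=0 d=0
  Δ1: clk:0→1
  Δ2: d:0→1
  Δ3: e:0→1
  Δ4: a:0→1
  (4Δ to stable)
t=17 Δ0: e=1 c=1 a=1 b=1 clk=1 d=1
  Δ1: clk:1→0
  (1Δ to stable)
t=18 Δ0: e=1 c=1 a=1 b=1 clk=0 d=1
  Δ1: clk:0→1
  Δ2: d:1→0
  Δ3: e:1→0, a:1→0
  (3Δ to stable)

0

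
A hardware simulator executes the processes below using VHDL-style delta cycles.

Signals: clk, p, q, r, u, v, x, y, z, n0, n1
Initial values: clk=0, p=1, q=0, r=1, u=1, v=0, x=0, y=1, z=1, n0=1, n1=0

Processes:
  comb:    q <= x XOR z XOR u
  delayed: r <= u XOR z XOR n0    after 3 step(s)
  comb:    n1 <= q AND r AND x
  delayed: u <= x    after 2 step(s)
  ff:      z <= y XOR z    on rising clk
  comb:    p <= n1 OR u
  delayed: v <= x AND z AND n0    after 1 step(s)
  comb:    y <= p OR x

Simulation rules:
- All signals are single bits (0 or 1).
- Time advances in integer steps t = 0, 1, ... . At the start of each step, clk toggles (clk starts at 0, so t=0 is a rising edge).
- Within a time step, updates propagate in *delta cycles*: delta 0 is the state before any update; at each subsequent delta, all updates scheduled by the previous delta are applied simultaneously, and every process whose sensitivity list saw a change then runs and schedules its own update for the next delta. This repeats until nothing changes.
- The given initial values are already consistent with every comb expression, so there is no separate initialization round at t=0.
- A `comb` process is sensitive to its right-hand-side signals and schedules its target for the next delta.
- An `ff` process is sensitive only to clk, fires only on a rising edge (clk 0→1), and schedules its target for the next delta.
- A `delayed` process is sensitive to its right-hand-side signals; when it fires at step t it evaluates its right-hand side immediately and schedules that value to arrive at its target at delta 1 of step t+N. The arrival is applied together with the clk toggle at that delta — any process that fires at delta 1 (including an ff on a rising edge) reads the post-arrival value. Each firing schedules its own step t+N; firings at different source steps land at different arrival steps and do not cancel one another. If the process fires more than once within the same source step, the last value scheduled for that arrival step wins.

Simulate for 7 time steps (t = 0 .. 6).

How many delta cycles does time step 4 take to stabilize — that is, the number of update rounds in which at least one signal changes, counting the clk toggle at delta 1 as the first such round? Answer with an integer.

t=0 Δ0: p=1 n0=1 clk=0 u=1 q=0 v=0 z=1 x=0 n1=0 r=1 y=1
  Δ1: clk:0→1
  Δ2: z:1→0
  Δ3: q:0→1
  (3Δ to stable)
t=1 Δ0: p=1 n0=1 clk=1 u=1 q=1 v=0 z=0 x=0 n1=0 r=1 y=1
  Δ1: clk:1→0
  (1Δ to stable)
t=2 Δ0: p=1 n0=1 clk=0 u=1 q=1 v=0 z=0 x=0 n1=0 r=1 y=1
  Δ1: clk:0→1
  Δ2: z:0→1
  Δ3: q:1→0
  (3Δ to stable)
t=3 Δ0: p=1 n0=1 clk=1 u=1 q=0 v=0 z=1 x=0 n1=0 r=1 y=1
  Δ1: clk:1→0, r:1→0
  (1Δ to stable)
t=4 Δ0: p=1 n0=1 clk=0 u=1 q=0 v=0 z=1 x=0 n1=0 r=0 y=1
  Δ1: clk:0→1
  Δ2: z:1→0
  Δ3: q:0→1
  (3Δ to stable)
t=5 Δ0: p=1 n0=1 clk=1 u=1 q=1 v=0 z=0 x=0 n1=0 r=0 y=1
  Δ1: clk:1→0, r:0→1
  (1Δ to stable)
t=6 Δ0: p=1 n0=1 clk=0 u=1 q=1 v=0 z=0 x=0 n1=0 r=1 y=1
  Δ1: clk:0→1
  Δ2: z:0→1
  Δ3: q:1→0
  (3Δ to stable)

3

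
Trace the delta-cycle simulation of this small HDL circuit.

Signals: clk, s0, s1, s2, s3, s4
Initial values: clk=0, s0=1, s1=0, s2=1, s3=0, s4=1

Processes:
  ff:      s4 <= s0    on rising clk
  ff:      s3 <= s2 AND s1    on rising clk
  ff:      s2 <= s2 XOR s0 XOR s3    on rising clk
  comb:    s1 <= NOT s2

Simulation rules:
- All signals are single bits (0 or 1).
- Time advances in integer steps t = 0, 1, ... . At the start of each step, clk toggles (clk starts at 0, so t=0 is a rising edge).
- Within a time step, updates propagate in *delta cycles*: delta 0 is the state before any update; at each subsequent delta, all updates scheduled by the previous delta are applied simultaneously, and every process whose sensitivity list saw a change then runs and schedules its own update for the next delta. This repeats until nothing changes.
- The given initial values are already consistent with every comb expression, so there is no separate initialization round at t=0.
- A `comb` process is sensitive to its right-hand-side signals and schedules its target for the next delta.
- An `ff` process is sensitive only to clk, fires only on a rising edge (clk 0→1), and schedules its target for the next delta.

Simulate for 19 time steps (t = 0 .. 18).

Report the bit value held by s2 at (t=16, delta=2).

t=0 Δ0: s4=1 s2=1 clk=0 s1=0 s0=1 s3=0
  Δ1: clk:0→1
  Δ2: s2:1→0
  Δ3: s1:0→1
  (3Δ to stable)
t=1 Δ0: s4=1 s2=0 clk=1 s1=1 s0=1 s3=0
  Δ1: clk:1→0
  (1Δ to stable)
t=2 Δ0: s4=1 s2=0 clk=0 s1=1 s0=1 s3=0
  Δ1: clk:0→1
  Δ2: s2:0→1
  Δ3: s1:1→0
  (3Δ to stable)
t=3 Δ0: s4=1 s2=1 clk=1 s1=0 s0=1 s3=0
  Δ1: clk:1→0
  (1Δ to stable)
t=4 Δ0: s4=1 s2=1 clk=0 s1=0 s0=1 s3=0
  Δ1: clk:0→1
  Δ2: s2:1→0
  Δ3: s1:0→1
  (3Δ to stable)
t=5 Δ0: s4=1 s2=0 clk=1 s1=1 s0=1 s3=0
  Δ1: clk:1→0
  (1Δ to stable)
t=6 Δ0: s4=1 s2=0 clk=0 s1=1 s0=1 s3=0
  Δ1: clk:0→1
  Δ2: s2:0→1
  Δ3: s1:1→0
  (3Δ to stable)
t=7 Δ0: s4=1 s2=1 clk=1 s1=0 s0=1 s3=0
  Δ1: clk:1→0
  (1Δ to stable)
t=8 Δ0: s4=1 s2=1 clk=0 s1=0 s0=1 s3=0
  Δ1: clk:0→1
  Δ2: s2:1→0
  Δ3: s1:0→1
  (3Δ to stable)
t=9 Δ0: s4=1 s2=0 clk=1 s1=1 s0=1 s3=0
  Δ1: clk:1→0
  (1Δ to stable)
t=10 Δ0: s4=1 s2=0 clk=0 s1=1 s0=1 s3=0
  Δ1: clk:0→1
  Δ2: s2:0→1
  Δ3: s1:1→0
  (3Δ to stable)
t=11 Δ0: s4=1 s2=1 clk=1 s1=0 s0=1 s3=0
  Δ1: clk:1→0
  (1Δ to stable)
t=12 Δ0: s4=1 s2=1 clk=0 s1=0 s0=1 s3=0
  Δ1: clk:0→1
  Δ2: s2:1→0
  Δ3: s1:0→1
  (3Δ to stable)
t=13 Δ0: s4=1 s2=0 clk=1 s1=1 s0=1 s3=0
  Δ1: clk:1→0
  (1Δ to stable)
t=14 Δ0: s4=1 s2=0 clk=0 s1=1 s0=1 s3=0
  Δ1: clk:0→1
  Δ2: s2:0→1
  Δ3: s1:1→0
  (3Δ to stable)
t=15 Δ0: s4=1 s2=1 clk=1 s1=0 s0=1 s3=0
  Δ1: clk:1→0
  (1Δ to stable)
t=16 Δ0: s4=1 s2=1 clk=0 s1=0 s0=1 s3=0
  Δ1: clk:0→1
  Δ2: s2:1→0
  Δ3: s1:0→1
  (3Δ to stable)
t=17 Δ0: s4=1 s2=0 clk=1 s1=1 s0=1 s3=0
  Δ1: clk:1→0
  (1Δ to stable)
t=18 Δ0: s4=1 s2=0 clk=0 s1=1 s0=1 s3=0
  Δ1: clk:0→1
  Δ2: s2:0→1
  Δ3: s1:1→0
  (3Δ to stable)

0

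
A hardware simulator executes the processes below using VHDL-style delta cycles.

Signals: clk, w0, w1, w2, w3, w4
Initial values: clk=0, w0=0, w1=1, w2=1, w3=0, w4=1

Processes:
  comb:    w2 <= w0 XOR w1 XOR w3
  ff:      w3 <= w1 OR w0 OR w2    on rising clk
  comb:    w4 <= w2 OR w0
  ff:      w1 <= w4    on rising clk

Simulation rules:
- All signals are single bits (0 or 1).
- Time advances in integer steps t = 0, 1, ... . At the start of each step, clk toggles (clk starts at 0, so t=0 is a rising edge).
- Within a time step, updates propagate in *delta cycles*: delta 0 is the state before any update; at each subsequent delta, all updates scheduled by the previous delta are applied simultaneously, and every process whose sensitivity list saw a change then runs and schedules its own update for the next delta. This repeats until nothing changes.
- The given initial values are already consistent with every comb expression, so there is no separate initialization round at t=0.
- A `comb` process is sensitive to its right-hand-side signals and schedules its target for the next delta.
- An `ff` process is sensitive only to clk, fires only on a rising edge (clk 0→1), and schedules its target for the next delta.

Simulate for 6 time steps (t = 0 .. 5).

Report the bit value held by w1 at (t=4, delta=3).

[bits: w0,clk,w3,w4,w1,w2]
t=0: Δ0=000111 Δ1=010111 Δ2=011111 Δ3=011110 Δ4=011010 | 4Δ
t=1: Δ0=011010 Δ1=001010 | 1Δ
t=2: Δ0=001010 Δ1=011010 Δ2=011000 Δ3=011001 Δ4=011101 | 4Δ
t=3: Δ0=011101 Δ1=001101 | 1Δ
t=4: Δ0=001101 Δ1=011101 Δ2=011111 Δ3=011110 Δ4=011010 | 4Δ
t=5: Δ0=011010 Δ1=001010 | 1Δ

1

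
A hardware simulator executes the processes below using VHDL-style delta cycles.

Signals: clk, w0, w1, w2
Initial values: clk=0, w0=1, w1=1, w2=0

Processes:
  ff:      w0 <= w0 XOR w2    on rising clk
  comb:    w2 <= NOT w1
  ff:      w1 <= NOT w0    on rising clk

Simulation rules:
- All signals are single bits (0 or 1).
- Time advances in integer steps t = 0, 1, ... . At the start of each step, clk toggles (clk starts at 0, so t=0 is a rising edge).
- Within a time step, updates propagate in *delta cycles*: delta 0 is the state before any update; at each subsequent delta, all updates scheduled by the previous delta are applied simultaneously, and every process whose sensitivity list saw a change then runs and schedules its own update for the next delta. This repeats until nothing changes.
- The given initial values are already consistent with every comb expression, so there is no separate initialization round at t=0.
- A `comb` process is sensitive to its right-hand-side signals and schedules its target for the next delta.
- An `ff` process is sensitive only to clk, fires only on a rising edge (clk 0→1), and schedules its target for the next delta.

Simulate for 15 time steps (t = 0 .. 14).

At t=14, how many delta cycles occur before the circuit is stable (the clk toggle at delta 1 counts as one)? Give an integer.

2

[bits: w0,clk,w2,w1]
t=0: Δ0=1001 Δ1=1101 Δ2=1100 Δ3=1110 | 3Δ
t=1: Δ0=1110 Δ1=1010 | 1Δ
t=2: Δ0=1010 Δ1=1110 Δ2=0110 | 2Δ
t=3: Δ0=0110 Δ1=0010 | 1Δ
t=4: Δ0=0010 Δ1=0110 Δ2=1111 Δ3=1101 | 3Δ
t=5: Δ0=1101 Δ1=1001 | 1Δ
t=6: Δ0=1001 Δ1=1101 Δ2=1100 Δ3=1110 | 3Δ
t=7: Δ0=1110 Δ1=1010 | 1Δ
t=8: Δ0=1010 Δ1=1110 Δ2=0110 | 2Δ
t=9: Δ0=0110 Δ1=0010 | 1Δ
t=10: Δ0=0010 Δ1=0110 Δ2=1111 Δ3=1101 | 3Δ
t=11: Δ0=1101 Δ1=1001 | 1Δ
t=12: Δ0=1001 Δ1=1101 Δ2=1100 Δ3=1110 | 3Δ
t=13: Δ0=1110 Δ1=1010 | 1Δ
t=14: Δ0=1010 Δ1=1110 Δ2=0110 | 2Δ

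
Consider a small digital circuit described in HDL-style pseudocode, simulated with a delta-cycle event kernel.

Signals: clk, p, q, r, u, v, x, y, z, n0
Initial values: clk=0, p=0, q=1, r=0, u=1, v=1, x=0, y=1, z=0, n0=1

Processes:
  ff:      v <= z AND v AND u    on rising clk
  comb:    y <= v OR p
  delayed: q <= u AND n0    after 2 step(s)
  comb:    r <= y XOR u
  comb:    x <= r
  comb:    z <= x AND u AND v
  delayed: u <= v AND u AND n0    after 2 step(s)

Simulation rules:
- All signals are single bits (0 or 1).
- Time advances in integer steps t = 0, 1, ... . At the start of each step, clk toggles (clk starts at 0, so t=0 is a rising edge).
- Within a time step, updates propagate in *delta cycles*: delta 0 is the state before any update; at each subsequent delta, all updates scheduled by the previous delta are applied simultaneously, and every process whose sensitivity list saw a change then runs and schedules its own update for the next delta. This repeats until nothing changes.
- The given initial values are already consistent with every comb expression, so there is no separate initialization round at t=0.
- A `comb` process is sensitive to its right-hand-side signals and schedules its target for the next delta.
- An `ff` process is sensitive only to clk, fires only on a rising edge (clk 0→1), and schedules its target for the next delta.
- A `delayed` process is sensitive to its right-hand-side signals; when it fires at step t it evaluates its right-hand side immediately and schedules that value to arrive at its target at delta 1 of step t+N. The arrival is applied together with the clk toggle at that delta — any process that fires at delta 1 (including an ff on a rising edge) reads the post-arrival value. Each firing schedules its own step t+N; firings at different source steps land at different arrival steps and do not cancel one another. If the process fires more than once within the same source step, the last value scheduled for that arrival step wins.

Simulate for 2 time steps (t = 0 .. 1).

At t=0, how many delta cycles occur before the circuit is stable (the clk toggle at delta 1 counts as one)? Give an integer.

t=0 Δ0: p=0 r=0 v=1 clk=0 u=1 x=0 z=0 n0=1 q=1 y=1
  Δ1: clk:0→1
  Δ2: v:1→0
  Δ3: y:1→0
  Δ4: r:0→1
  Δ5: x:0→1
  (5Δ to stable)
t=1 Δ0: p=0 r=1 v=0 clk=1 u=1 x=1 z=0 n0=1 q=1 y=0
  Δ1: clk:1→0
  (1Δ to stable)

5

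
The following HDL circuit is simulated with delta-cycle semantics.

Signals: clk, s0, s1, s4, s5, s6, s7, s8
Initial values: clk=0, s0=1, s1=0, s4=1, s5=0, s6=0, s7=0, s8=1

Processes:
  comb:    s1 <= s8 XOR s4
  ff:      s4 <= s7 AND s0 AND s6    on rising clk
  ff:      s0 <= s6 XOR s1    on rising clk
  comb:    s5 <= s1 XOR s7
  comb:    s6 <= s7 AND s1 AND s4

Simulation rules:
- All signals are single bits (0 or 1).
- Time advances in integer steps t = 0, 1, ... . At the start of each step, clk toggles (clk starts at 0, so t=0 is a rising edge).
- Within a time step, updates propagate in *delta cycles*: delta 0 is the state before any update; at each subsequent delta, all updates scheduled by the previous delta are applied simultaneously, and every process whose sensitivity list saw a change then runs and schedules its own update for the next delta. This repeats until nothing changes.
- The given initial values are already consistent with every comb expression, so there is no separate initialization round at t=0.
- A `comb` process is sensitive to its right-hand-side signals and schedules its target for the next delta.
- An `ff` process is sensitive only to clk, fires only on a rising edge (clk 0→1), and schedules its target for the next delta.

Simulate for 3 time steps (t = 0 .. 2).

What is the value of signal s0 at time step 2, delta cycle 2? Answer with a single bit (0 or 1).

1

t=0 Δ0: s6=0 s7=0 s5=0 s1=0 s0=1 clk=0 s4=1 s8=1
  Δ1: clk:0→1
  Δ2: s0:1→0, s4:1→0
  Δ3: s1:0→1
  Δ4: s5:0→1
  (4Δ to stable)
t=1 Δ0: s6=0 s7=0 s5=1 s1=1 s0=0 clk=1 s4=0 s8=1
  Δ1: clk:1→0
  (1Δ to stable)
t=2 Δ0: s6=0 s7=0 s5=1 s1=1 s0=0 clk=0 s4=0 s8=1
  Δ1: clk:0→1
  Δ2: s0:0→1
  (2Δ to stable)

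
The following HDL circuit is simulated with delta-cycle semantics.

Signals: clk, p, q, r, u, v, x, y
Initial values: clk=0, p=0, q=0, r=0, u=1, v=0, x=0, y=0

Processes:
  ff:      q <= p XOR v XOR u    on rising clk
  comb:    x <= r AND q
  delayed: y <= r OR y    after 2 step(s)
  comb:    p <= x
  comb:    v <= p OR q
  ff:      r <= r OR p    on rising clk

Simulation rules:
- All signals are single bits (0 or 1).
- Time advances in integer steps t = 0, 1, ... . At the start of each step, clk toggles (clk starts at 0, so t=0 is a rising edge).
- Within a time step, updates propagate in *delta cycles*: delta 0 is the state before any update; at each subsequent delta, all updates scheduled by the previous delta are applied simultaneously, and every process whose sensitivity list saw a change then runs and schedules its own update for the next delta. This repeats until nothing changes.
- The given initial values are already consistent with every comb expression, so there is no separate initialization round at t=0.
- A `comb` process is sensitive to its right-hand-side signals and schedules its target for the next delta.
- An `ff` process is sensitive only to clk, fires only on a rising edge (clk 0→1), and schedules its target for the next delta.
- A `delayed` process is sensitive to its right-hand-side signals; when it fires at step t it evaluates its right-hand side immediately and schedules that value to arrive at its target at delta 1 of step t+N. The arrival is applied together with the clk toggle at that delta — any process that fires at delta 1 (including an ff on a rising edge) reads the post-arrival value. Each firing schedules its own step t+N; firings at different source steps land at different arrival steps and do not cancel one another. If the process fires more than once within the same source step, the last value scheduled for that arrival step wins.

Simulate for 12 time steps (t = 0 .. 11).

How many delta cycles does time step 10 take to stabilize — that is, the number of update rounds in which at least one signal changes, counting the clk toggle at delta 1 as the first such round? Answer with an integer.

3

t=0 Δ0: v=0 y=0 clk=0 p=0 u=1 q=0 x=0 r=0
  Δ1: clk:0→1
  Δ2: q:0→1
  Δ3: v:0→1
  (3Δ to stable)
t=1 Δ0: v=1 y=0 clk=1 p=0 u=1 q=1 x=0 r=0
  Δ1: clk:1→0
  (1Δ to stable)
t=2 Δ0: v=1 y=0 clk=0 p=0 u=1 q=1 x=0 r=0
  Δ1: clk:0→1
  Δ2: q:1→0
  Δ3: v:1→0
  (3Δ to stable)
t=3 Δ0: v=0 y=0 clk=1 p=0 u=1 q=0 x=0 r=0
  Δ1: clk:1→0
  (1Δ to stable)
t=4 Δ0: v=0 y=0 clk=0 p=0 u=1 q=0 x=0 r=0
  Δ1: clk:0→1
  Δ2: q:0→1
  Δ3: v:0→1
  (3Δ to stable)
t=5 Δ0: v=1 y=0 clk=1 p=0 u=1 q=1 x=0 r=0
  Δ1: clk:1→0
  (1Δ to stable)
t=6 Δ0: v=1 y=0 clk=0 p=0 u=1 q=1 x=0 r=0
  Δ1: clk:0→1
  Δ2: q:1→0
  Δ3: v:1→0
  (3Δ to stable)
t=7 Δ0: v=0 y=0 clk=1 p=0 u=1 q=0 x=0 r=0
  Δ1: clk:1→0
  (1Δ to stable)
t=8 Δ0: v=0 y=0 clk=0 p=0 u=1 q=0 x=0 r=0
  Δ1: clk:0→1
  Δ2: q:0→1
  Δ3: v:0→1
  (3Δ to stable)
t=9 Δ0: v=1 y=0 clk=1 p=0 u=1 q=1 x=0 r=0
  Δ1: clk:1→0
  (1Δ to stable)
t=10 Δ0: v=1 y=0 clk=0 p=0 u=1 q=1 x=0 r=0
  Δ1: clk:0→1
  Δ2: q:1→0
  Δ3: v:1→0
  (3Δ to stable)
t=11 Δ0: v=0 y=0 clk=1 p=0 u=1 q=0 x=0 r=0
  Δ1: clk:1→0
  (1Δ to stable)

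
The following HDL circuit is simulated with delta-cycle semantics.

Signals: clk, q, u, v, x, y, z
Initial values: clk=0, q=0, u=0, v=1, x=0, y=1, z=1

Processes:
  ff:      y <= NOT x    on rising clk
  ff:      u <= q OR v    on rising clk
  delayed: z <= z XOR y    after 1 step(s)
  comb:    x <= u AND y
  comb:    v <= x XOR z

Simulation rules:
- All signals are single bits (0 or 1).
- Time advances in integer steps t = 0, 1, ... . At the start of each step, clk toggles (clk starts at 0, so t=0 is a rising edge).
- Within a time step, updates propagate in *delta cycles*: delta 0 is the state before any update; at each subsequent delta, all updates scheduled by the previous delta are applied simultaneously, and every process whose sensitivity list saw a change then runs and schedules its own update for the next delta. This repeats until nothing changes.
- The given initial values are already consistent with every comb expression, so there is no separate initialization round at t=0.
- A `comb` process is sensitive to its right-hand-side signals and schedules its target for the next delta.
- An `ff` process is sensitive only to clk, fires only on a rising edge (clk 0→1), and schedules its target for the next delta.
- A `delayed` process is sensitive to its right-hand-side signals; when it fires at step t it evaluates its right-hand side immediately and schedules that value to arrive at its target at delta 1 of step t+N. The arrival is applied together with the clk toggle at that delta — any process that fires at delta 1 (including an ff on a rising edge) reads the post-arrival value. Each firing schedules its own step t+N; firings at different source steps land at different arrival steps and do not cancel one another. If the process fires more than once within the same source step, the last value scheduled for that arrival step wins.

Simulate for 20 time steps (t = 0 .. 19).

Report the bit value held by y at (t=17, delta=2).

1

[bits: q,clk,z,y,x,v,u]
t=0: Δ0=0011010 Δ1=0111010 Δ2=0111011 Δ3=0111111 Δ4=0111101 | 4Δ
t=1: Δ0=0111101 Δ1=0011101 | 1Δ
t=2: Δ0=0011101 Δ1=0111101 Δ2=0110100 Δ3=0110000 Δ4=0110010 | 4Δ
t=3: Δ0=0110010 Δ1=0010010 | 1Δ
t=4: Δ0=0010010 Δ1=0110010 Δ2=0111011 Δ3=0111111 Δ4=0111101 | 4Δ
t=5: Δ0=0111101 Δ1=0001101 Δ2=0001111 | 2Δ
t=6: Δ0=0001111 Δ1=0111111 Δ2=0110101 Δ3=0110001 Δ4=0110011 | 4Δ
t=7: Δ0=0110011 Δ1=0010011 | 1Δ
t=8: Δ0=0010011 Δ1=0110011 Δ2=0111011 Δ3=0111111 Δ4=0111101 | 4Δ
t=9: Δ0=0111101 Δ1=0001101 Δ2=0001111 | 2Δ
t=10: Δ0=0001111 Δ1=0111111 Δ2=0110101 Δ3=0110001 Δ4=0110011 | 4Δ
t=11: Δ0=0110011 Δ1=0010011 | 1Δ
t=12: Δ0=0010011 Δ1=0110011 Δ2=0111011 Δ3=0111111 Δ4=0111101 | 4Δ
t=13: Δ0=0111101 Δ1=0001101 Δ2=0001111 | 2Δ
t=14: Δ0=0001111 Δ1=0111111 Δ2=0110101 Δ3=0110001 Δ4=0110011 | 4Δ
t=15: Δ0=0110011 Δ1=0010011 | 1Δ
t=16: Δ0=0010011 Δ1=0110011 Δ2=0111011 Δ3=0111111 Δ4=0111101 | 4Δ
t=17: Δ0=0111101 Δ1=0001101 Δ2=0001111 | 2Δ
t=18: Δ0=0001111 Δ1=0111111 Δ2=0110101 Δ3=0110001 Δ4=0110011 | 4Δ
t=19: Δ0=0110011 Δ1=0010011 | 1Δ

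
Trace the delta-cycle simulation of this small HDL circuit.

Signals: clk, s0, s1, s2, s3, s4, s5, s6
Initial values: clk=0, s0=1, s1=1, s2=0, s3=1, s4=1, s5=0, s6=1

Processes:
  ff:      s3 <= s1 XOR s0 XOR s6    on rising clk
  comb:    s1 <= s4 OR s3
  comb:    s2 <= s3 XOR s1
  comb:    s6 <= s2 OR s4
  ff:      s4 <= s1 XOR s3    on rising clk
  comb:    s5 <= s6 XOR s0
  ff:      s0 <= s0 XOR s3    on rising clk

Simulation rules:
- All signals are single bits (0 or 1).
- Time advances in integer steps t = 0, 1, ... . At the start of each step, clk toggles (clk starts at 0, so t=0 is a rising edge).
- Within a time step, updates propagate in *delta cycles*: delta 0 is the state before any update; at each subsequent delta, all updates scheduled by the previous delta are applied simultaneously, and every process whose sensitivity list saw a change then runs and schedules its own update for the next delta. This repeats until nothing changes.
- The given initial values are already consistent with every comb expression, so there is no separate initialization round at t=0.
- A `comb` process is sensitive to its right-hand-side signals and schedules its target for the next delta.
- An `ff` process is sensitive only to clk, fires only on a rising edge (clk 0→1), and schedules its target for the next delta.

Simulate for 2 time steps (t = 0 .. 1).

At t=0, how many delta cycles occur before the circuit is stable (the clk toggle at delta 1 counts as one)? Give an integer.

t=0 Δ0: s0=1 s3=1 s1=1 s6=1 s5=0 s4=1 clk=0 s2=0
  Δ1: clk:0→1
  Δ2: s0:1→0, s4:1→0
  Δ3: s6:1→0, s5:0→1
  Δ4: s5:1→0
  (4Δ to stable)
t=1 Δ0: s0=0 s3=1 s1=1 s6=0 s5=0 s4=0 clk=1 s2=0
  Δ1: clk:1→0
  (1Δ to stable)

4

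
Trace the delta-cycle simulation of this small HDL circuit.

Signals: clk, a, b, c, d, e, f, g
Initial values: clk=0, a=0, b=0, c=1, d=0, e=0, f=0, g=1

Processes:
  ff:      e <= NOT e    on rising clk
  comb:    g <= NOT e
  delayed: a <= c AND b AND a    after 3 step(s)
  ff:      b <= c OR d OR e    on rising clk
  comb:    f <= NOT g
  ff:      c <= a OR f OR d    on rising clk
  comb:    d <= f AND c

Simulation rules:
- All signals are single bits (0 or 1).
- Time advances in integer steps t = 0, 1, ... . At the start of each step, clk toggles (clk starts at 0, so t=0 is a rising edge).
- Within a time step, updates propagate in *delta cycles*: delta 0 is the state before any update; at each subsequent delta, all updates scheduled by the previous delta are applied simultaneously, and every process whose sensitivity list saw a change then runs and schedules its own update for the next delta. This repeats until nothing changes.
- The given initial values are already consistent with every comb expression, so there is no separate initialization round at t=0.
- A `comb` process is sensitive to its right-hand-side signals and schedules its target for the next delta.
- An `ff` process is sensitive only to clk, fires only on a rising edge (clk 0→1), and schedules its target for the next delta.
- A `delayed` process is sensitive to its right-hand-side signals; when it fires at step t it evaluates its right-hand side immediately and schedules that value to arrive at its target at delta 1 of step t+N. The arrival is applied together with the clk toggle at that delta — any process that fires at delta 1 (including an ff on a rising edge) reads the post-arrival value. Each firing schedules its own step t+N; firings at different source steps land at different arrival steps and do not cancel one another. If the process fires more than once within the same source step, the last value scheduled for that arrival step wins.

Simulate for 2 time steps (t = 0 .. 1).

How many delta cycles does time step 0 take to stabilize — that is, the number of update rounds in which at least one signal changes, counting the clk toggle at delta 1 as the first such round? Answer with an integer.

t=0 Δ0: e=0 d=0 b=0 g=1 f=0 clk=0 a=0 c=1
  Δ1: clk:0→1
  Δ2: e:0→1, b:0→1, c:1→0
  Δ3: g:1→0
  Δ4: f:0→1
  (4Δ to stable)
t=1 Δ0: e=1 d=0 b=1 g=0 f=1 clk=1 a=0 c=0
  Δ1: clk:1→0
  (1Δ to stable)

4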